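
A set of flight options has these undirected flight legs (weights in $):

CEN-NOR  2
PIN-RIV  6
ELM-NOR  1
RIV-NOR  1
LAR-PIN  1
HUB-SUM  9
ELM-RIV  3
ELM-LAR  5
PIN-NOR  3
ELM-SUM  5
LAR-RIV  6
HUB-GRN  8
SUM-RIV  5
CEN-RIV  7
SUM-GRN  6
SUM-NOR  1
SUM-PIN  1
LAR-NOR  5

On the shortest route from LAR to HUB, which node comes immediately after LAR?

PIN

Candidate routes:
LAR → PIN → SUM → HUB: 1+1+9 = 11
LAR → PIN → NOR → SUM → HUB: 1+3+1+9 = 14
The minimum is $11 via LAR → PIN → SUM → HUB.
So from LAR the first move is to PIN.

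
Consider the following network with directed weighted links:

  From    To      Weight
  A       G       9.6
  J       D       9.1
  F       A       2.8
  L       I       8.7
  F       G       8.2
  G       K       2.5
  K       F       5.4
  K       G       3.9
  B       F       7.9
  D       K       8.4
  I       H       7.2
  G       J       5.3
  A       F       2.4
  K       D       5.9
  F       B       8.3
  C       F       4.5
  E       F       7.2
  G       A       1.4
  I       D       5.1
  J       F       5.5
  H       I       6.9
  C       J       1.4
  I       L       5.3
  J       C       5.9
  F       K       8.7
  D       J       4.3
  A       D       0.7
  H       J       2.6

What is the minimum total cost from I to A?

17.7

Enumerating some paths:
I → D → K → G → A: 5.1+8.4+3.9+1.4 = 18.8
I → H → J → F → A: 7.2+2.6+5.5+2.8 = 18.1
I → D → K → F → A: 5.1+8.4+5.4+2.8 = 21.7
I → D → J → F → A: 5.1+4.3+5.5+2.8 = 17.7
Cheapest is I → D → J → F → A at 17.7.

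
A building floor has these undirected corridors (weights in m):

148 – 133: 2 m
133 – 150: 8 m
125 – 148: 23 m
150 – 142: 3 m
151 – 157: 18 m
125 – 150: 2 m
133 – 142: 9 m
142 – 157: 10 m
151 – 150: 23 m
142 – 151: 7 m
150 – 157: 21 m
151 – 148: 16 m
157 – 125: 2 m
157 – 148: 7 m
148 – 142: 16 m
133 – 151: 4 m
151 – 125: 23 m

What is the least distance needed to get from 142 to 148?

Compare a few routes:
142 → 150 → 133 → 148: 3+8+2 = 13
142 → 133 → 148: 9+2 = 11
Cheapest is 142 → 133 → 148 at 11 m.

11 m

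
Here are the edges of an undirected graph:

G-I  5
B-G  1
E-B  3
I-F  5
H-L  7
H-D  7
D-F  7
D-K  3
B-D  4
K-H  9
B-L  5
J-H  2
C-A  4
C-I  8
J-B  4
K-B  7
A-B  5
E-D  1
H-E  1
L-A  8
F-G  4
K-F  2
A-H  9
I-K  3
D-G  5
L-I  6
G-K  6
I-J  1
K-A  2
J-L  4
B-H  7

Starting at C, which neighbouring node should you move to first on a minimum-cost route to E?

Compare a few routes:
C → I → J → H → E: 8+1+2+1 = 12
C → A → K → D → E: 4+2+3+1 = 10
C → A → B → E: 4+5+3 = 12
Cheapest is C → A → K → D → E at 10.
So from C the first move is to A.

A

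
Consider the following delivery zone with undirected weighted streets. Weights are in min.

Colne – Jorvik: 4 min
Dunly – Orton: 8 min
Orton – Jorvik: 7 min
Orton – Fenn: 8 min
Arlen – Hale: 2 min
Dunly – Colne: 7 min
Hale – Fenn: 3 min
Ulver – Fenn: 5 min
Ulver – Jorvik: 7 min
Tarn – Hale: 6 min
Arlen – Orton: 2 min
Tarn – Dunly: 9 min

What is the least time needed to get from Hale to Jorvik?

Candidate routes:
Hale → Arlen → Orton → Jorvik: 2+2+7 = 11
Hale → Fenn → Ulver → Jorvik: 3+5+7 = 15
Cheapest is Hale → Arlen → Orton → Jorvik at 11 min.

11 min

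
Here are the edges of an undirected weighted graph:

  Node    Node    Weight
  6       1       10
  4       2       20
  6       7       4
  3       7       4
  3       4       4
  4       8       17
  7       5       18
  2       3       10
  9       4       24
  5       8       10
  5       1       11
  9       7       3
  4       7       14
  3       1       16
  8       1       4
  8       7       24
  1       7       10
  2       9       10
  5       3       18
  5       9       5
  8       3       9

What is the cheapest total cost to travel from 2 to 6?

17

Enumerating some paths:
2 → 3 → 7 → 6: 10+4+4 = 18
2 → 3 → 4 → 7 → 6: 10+4+14+4 = 32
2 → 4 → 3 → 7 → 6: 20+4+4+4 = 32
2 → 9 → 7 → 6: 10+3+4 = 17
Cheapest is 2 → 9 → 7 → 6 at 17.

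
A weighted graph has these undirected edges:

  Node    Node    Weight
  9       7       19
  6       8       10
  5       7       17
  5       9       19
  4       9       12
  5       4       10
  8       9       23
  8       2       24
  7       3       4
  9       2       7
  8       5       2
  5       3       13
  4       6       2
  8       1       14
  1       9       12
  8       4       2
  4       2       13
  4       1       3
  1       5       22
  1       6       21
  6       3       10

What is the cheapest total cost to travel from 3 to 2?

25

Candidate routes:
3 → 5 → 8 → 4 → 2: 13+2+2+13 = 30
3 → 7 → 9 → 2: 4+19+7 = 30
3 → 6 → 4 → 2: 10+2+13 = 25
Cheapest is 3 → 6 → 4 → 2 at 25.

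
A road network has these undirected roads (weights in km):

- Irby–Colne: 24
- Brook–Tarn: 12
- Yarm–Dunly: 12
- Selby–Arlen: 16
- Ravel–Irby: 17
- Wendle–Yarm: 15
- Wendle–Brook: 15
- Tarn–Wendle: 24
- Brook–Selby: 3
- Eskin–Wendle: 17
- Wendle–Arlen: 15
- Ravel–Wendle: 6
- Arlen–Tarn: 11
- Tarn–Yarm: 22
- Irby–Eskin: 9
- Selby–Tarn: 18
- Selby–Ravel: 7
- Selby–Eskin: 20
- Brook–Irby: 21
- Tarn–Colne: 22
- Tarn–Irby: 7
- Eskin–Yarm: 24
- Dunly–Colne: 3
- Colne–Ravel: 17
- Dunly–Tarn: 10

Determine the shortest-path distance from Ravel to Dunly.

Running Dijkstra from Ravel:
Ravel: 0
Wendle: 6  (via Ravel)
Selby: 7  (via Ravel)
Brook: 10  (via Selby)
Colne: 17  (via Ravel)
Irby: 17  (via Ravel)
Dunly: 20  (via Colne)
Shortest route: Ravel–Colne–Dunly = 20 km.

20 km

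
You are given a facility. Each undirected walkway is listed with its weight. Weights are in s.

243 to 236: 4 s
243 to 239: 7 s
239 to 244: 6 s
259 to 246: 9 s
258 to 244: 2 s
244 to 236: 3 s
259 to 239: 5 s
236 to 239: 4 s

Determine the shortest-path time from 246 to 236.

Compare a few routes:
246 - 259 - 239 - 244 - 236: 9+5+6+3 = 23
246 - 259 - 239 - 243 - 236: 9+5+7+4 = 25
246 - 259 - 239 - 236: 9+5+4 = 18
Cheapest is 246 - 259 - 239 - 236 at 18 s.

18 s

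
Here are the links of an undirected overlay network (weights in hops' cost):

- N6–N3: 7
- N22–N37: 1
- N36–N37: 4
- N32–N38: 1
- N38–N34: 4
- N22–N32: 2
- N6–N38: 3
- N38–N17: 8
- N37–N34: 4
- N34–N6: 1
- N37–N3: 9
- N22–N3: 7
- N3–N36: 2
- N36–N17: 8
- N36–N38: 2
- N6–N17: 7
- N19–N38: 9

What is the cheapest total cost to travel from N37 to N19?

13 hops' cost

Settle nodes by increasing distance from N37:
N37: 0
N22: 1  (via N37)
N32: 3  (via N22)
N34: 4  (via N37)
N36: 4  (via N37)
N38: 4  (via N32)
N6: 5  (via N34)
N3: 6  (via N36)
N17: 12  (via N36)
N19: 13  (via N38)
Shortest route: N37–N22–N32–N38–N19 = 13 hops' cost.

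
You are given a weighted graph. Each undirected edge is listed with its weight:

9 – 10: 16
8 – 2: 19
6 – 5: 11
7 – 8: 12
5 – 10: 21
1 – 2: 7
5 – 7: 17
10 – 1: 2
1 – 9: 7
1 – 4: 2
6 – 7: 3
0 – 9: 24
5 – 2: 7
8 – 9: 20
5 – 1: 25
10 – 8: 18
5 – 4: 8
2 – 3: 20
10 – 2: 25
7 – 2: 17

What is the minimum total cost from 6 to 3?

38

Compare a few routes:
6–7–2–3: 3+17+20 = 40
6–5–2–3: 11+7+20 = 38
Cheapest is 6–5–2–3 at 38.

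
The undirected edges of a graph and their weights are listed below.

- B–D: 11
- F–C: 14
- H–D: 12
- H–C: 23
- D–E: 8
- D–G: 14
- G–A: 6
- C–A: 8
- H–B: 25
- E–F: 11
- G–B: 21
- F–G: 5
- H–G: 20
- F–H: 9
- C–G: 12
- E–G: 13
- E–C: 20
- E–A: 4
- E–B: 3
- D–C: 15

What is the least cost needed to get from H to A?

20

Settle nodes by increasing distance from H:
H: 0
F: 9  (via H)
D: 12  (via H)
G: 14  (via F)
A: 20  (via G)
Shortest route: H → F → G → A = 20.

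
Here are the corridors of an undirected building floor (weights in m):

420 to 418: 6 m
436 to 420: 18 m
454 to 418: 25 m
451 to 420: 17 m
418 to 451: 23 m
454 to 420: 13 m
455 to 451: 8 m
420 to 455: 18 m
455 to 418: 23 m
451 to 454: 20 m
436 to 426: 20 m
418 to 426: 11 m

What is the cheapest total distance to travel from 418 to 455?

23 m

Running Dijkstra from 418:
418: 0
420: 6  (via 418)
426: 11  (via 418)
454: 19  (via 420)
451: 23  (via 418)
455: 23  (via 418)
Shortest route: 418 → 455 = 23 m.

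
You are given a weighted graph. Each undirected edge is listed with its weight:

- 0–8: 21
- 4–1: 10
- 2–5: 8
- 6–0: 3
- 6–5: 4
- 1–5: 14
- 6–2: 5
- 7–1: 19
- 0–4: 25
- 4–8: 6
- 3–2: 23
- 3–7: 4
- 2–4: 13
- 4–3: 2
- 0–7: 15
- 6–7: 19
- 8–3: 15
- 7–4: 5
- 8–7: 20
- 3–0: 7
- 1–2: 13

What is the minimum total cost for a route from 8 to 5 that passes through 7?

Shortest 8→7: 8–4–7 = 11
Shortest 7→5: 7–3–0–6–5 = 18
Total via 7: 11 + 18 = 29.

29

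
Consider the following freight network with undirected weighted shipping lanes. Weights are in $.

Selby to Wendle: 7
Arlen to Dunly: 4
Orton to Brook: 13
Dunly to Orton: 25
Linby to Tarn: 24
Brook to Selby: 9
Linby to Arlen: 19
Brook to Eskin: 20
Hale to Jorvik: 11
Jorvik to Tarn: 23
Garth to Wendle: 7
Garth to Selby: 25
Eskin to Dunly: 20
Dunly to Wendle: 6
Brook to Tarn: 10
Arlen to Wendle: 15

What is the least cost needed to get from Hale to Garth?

Compare a few routes:
Hale → Jorvik → Tarn → Linby → Arlen → Dunly → Wendle → Garth: 11+23+24+19+4+6+7 = 94
Hale → Jorvik → Tarn → Brook → Selby → Wendle → Garth: 11+23+10+9+7+7 = 67
Hale → Jorvik → Tarn → Brook → Selby → Garth: 11+23+10+9+25 = 78
Cheapest is Hale → Jorvik → Tarn → Brook → Selby → Wendle → Garth at $67.

$67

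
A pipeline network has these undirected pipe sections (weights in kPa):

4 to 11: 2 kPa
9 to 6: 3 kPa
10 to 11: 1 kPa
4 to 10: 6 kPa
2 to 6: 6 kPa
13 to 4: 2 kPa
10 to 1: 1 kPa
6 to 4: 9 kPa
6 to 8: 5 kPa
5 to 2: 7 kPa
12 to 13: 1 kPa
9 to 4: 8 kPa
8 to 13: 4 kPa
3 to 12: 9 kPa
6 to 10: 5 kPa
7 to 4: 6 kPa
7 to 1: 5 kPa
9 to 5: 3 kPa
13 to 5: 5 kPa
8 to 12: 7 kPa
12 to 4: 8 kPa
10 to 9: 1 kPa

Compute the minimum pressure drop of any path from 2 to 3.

Candidate routes:
2 - 6 - 9 - 10 - 11 - 4 - 13 - 12 - 3: 6+3+1+1+2+2+1+9 = 25
2 - 6 - 8 - 13 - 12 - 3: 6+5+4+1+9 = 25
2 - 5 - 13 - 12 - 3: 7+5+1+9 = 22
2 - 5 - 9 - 10 - 11 - 4 - 13 - 12 - 3: 7+3+1+1+2+2+1+9 = 26
Cheapest is 2 - 5 - 13 - 12 - 3 at 22 kPa.

22 kPa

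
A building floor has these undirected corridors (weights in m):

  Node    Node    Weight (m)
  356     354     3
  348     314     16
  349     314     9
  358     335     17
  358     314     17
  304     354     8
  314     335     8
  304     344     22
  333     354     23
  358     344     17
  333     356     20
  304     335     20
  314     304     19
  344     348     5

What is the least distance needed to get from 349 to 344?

30 m

Candidate routes:
349–314–335–358–344: 9+8+17+17 = 51
349–314–304–344: 9+19+22 = 50
349–314–348–344: 9+16+5 = 30
349–314–358–344: 9+17+17 = 43
Cheapest is 349–314–348–344 at 30 m.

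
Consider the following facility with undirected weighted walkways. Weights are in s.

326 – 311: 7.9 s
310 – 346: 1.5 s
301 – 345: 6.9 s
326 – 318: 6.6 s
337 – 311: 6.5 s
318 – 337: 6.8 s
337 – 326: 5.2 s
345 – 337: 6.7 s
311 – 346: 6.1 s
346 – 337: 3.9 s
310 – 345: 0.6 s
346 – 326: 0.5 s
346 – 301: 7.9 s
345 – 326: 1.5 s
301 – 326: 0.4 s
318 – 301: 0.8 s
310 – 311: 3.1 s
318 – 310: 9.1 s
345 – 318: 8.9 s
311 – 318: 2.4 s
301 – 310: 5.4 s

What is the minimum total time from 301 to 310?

2.4 s

Settle nodes by increasing distance from 301:
301: 0
326: 0.4  (via 301)
318: 0.8  (via 301)
346: 0.9  (via 326)
345: 1.9  (via 326)
310: 2.4  (via 346)
Shortest route: 301 → 326 → 346 → 310 = 2.4 s.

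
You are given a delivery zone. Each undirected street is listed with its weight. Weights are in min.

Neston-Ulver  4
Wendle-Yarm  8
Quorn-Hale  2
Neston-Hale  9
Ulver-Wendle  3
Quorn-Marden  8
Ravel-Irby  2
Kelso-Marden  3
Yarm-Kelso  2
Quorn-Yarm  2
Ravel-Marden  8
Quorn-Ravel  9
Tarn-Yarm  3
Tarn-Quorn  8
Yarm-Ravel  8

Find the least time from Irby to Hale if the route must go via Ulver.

Shortest Irby→Ulver: Irby → Ravel → Yarm → Wendle → Ulver = 21
Shortest Ulver→Hale: Ulver → Neston → Hale = 13
Total via Ulver: 21 + 13 = 34 min.

34 min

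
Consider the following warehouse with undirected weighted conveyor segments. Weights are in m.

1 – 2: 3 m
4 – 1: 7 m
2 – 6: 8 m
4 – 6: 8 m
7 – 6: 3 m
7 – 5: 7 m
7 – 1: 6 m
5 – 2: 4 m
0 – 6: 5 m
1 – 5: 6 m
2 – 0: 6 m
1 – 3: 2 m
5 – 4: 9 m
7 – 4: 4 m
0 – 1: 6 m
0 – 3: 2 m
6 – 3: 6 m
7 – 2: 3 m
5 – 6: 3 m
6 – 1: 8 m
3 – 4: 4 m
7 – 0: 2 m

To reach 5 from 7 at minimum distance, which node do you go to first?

6

Compare a few routes:
7 → 0 → 6 → 5: 2+5+3 = 10
7 → 6 → 5: 3+3 = 6
7 → 2 → 5: 3+4 = 7
7 → 5: 7 = 7
The minimum is 6 m via 7 → 6 → 5.
So from 7 the first move is to 6.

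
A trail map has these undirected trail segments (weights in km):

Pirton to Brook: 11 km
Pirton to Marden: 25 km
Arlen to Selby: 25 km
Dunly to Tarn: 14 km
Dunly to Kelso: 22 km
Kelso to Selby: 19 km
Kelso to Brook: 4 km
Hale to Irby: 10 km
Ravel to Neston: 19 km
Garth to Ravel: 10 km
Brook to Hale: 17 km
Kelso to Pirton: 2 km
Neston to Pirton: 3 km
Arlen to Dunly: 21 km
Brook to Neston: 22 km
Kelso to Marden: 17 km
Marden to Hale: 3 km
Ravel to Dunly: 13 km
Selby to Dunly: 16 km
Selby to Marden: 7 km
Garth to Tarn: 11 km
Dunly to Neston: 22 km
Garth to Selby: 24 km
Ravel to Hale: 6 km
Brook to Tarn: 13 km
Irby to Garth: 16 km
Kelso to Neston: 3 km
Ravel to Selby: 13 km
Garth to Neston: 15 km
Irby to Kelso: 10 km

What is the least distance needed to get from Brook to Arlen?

Running Dijkstra from Brook:
Brook: 0
Kelso: 4  (via Brook)
Pirton: 6  (via Kelso)
Neston: 7  (via Kelso)
Tarn: 13  (via Brook)
Irby: 14  (via Kelso)
Hale: 17  (via Brook)
Marden: 20  (via Hale)
Garth: 22  (via Neston)
Ravel: 23  (via Hale)
Selby: 23  (via Kelso)
Dunly: 26  (via Kelso)
Arlen: 47  (via Dunly)
Shortest route: Brook → Kelso → Dunly → Arlen = 47 km.

47 km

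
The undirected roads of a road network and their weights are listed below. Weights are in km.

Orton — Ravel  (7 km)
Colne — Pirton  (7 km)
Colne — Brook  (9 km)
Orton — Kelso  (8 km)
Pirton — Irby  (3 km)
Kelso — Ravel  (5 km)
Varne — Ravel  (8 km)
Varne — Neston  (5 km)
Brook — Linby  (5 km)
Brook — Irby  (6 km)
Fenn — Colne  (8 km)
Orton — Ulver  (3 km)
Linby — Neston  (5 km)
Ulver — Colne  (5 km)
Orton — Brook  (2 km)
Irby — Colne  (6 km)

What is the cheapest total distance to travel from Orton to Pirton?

Candidate routes:
Orton → Ulver → Colne → Pirton: 3+5+7 = 15
Orton → Brook → Irby → Pirton: 2+6+3 = 11
The minimum is 11 km via Orton → Brook → Irby → Pirton.

11 km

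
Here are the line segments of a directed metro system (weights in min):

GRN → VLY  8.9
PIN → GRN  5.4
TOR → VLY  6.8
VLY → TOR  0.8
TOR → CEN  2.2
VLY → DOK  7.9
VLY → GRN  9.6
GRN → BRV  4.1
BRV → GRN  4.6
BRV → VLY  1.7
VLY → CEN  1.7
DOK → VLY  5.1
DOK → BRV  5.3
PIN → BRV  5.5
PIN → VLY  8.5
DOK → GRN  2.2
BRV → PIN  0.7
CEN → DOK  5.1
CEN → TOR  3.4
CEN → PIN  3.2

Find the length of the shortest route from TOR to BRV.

10.9 min

Enumerating some paths:
TOR → CEN → DOK → BRV: 2.2+5.1+5.3 = 12.6
TOR → CEN → PIN → BRV: 2.2+3.2+5.5 = 10.9
The minimum is 10.9 min via TOR → CEN → PIN → BRV.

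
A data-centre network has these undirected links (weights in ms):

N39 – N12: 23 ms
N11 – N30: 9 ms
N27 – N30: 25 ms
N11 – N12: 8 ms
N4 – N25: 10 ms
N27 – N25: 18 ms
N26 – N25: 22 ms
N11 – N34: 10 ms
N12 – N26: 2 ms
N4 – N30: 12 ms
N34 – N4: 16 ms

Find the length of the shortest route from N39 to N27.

Candidate routes:
N39 - N12 - N11 - N30 - N27: 23+8+9+25 = 65
N39 - N12 - N11 - N30 - N4 - N25 - N27: 23+8+9+12+10+18 = 80
The minimum is 65 ms via N39 - N12 - N11 - N30 - N27.

65 ms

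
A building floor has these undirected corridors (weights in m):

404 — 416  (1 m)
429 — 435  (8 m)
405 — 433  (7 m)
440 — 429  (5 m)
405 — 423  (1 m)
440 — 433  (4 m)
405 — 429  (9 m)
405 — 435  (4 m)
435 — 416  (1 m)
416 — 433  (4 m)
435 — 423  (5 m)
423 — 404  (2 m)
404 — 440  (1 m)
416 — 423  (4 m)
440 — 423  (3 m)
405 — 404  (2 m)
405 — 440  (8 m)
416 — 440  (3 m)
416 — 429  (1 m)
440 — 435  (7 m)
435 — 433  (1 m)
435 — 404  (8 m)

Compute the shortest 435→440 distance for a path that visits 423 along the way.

7 m

Best 435 to 423: 435–416–404–423 costing 4
Best 423 to 440: 423–440 costing 3
Total via 423: 4 + 3 = 7 m.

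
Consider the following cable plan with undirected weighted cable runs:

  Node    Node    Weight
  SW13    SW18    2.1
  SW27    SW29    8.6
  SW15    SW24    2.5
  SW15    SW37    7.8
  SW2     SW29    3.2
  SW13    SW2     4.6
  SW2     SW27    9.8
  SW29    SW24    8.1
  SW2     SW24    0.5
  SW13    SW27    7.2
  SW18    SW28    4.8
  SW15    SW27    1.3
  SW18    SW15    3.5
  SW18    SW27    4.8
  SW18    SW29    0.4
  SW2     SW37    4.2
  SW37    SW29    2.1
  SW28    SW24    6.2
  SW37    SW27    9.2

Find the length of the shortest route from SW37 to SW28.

Shortest distances from SW37:
SW37: 0
SW29: 2.1  (via SW37)
SW18: 2.5  (via SW29)
SW2: 4.2  (via SW37)
SW13: 4.6  (via SW18)
SW24: 4.7  (via SW2)
SW15: 6  (via SW18)
SW27: 7.3  (via SW18)
SW28: 7.3  (via SW18)
Shortest route: SW37–SW29–SW18–SW28 = 7.3.

7.3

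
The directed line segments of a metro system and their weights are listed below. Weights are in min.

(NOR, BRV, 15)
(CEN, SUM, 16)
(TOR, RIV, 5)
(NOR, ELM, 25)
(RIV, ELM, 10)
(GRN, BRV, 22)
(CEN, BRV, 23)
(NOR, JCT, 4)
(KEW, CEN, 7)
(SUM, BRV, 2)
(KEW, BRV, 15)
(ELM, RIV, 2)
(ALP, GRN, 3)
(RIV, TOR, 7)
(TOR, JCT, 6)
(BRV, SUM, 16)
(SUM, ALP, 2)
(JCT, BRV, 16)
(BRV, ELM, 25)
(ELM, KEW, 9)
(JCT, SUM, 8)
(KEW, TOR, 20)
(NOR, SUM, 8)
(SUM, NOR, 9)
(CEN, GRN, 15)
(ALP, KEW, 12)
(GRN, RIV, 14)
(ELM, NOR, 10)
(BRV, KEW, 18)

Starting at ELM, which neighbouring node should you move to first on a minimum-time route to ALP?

NOR

Candidate routes:
ELM - NOR - JCT - SUM - ALP: 10+4+8+2 = 24
ELM - NOR - SUM - ALP: 10+8+2 = 20
Cheapest is ELM - NOR - SUM - ALP at 20 min.
So from ELM the first move is to NOR.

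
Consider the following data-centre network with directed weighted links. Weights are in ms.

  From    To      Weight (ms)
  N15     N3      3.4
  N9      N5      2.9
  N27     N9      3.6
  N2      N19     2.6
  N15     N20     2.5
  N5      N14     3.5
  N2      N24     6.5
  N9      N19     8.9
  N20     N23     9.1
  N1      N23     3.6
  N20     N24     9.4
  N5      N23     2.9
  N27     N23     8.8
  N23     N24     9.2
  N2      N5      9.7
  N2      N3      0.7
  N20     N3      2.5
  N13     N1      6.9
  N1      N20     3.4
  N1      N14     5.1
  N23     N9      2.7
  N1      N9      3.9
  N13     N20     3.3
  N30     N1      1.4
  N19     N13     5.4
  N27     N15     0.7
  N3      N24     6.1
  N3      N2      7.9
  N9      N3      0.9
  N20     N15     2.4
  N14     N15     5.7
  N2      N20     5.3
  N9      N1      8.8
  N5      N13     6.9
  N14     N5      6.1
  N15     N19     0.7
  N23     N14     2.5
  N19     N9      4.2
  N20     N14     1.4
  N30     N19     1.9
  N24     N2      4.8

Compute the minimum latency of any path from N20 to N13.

Shortest distances from N20:
N20: 0
N14: 1.4  (via N20)
N15: 2.4  (via N20)
N3: 2.5  (via N20)
N19: 3.1  (via N15)
N9: 7.3  (via N19)
N5: 7.5  (via N14)
N13: 8.5  (via N19)
Shortest route: N20–N15–N19–N13 = 8.5 ms.

8.5 ms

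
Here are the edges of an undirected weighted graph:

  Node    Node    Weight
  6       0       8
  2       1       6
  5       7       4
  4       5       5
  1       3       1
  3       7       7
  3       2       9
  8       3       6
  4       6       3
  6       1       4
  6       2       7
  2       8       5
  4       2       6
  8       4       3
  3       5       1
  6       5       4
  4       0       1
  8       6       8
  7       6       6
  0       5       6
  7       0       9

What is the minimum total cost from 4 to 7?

9

Shortest distances from 4:
4: 0
0: 1  (via 4)
6: 3  (via 4)
8: 3  (via 4)
5: 5  (via 4)
2: 6  (via 4)
3: 6  (via 5)
1: 7  (via 6)
7: 9  (via 6)
Shortest route: 4–6–7 = 9.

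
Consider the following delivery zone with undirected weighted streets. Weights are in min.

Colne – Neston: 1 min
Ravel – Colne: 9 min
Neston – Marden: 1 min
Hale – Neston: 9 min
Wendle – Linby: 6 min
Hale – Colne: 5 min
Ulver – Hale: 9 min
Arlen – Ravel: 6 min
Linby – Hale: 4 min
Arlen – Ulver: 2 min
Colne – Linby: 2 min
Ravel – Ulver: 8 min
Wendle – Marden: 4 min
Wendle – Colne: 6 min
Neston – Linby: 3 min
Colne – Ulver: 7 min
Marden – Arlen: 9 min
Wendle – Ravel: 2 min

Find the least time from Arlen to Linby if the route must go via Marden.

13 min

Shortest Arlen→Marden: Arlen–Marden = 9
Best Marden to Linby: Marden–Neston–Linby costing 4
Total via Marden: 9 + 4 = 13 min.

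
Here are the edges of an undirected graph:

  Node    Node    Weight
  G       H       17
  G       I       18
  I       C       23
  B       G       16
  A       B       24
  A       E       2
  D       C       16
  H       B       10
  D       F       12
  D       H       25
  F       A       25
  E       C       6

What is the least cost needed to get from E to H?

Settle nodes by increasing distance from E:
E: 0
A: 2  (via E)
C: 6  (via E)
D: 22  (via C)
B: 26  (via A)
F: 27  (via A)
I: 29  (via C)
H: 36  (via B)
Shortest route: E → A → B → H = 36.

36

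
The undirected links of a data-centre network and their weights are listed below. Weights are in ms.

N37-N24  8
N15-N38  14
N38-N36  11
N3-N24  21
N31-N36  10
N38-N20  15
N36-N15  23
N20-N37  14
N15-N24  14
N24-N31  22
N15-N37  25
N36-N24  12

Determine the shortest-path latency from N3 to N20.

43 ms

Settle nodes by increasing distance from N3:
N3: 0
N24: 21  (via N3)
N37: 29  (via N24)
N36: 33  (via N24)
N15: 35  (via N24)
N31: 43  (via N24)
N20: 43  (via N37)
Shortest route: N3–N24–N37–N20 = 43 ms.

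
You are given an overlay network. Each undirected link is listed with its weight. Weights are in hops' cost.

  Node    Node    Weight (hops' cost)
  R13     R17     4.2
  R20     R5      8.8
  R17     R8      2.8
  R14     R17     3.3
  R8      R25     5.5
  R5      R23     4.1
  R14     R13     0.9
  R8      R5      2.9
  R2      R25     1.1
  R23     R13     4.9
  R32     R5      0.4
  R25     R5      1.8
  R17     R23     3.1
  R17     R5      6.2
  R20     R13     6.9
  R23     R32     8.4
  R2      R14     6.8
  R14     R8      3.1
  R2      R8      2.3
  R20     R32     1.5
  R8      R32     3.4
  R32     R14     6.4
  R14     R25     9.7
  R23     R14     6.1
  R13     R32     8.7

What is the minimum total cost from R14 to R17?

3.3 hops' cost

Running Dijkstra from R14:
R14: 0
R13: 0.9  (via R14)
R8: 3.1  (via R14)
R17: 3.3  (via R14)
Shortest route: R14–R17 = 3.3 hops' cost.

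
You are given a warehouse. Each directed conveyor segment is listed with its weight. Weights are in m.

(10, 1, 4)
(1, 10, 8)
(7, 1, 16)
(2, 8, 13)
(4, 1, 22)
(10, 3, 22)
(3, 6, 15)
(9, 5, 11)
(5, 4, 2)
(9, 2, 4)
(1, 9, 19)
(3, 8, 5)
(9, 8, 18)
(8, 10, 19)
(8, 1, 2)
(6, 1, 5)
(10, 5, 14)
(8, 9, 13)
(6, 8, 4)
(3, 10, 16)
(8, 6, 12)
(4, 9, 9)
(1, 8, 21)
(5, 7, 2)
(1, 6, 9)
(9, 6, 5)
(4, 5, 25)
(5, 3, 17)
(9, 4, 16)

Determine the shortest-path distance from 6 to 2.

21 m

Enumerating some paths:
6 - 8 - 9 - 2: 4+13+4 = 21
6 - 1 - 9 - 2: 5+19+4 = 28
6 - 8 - 1 - 9 - 2: 4+2+19+4 = 29
The minimum is 21 m via 6 - 8 - 9 - 2.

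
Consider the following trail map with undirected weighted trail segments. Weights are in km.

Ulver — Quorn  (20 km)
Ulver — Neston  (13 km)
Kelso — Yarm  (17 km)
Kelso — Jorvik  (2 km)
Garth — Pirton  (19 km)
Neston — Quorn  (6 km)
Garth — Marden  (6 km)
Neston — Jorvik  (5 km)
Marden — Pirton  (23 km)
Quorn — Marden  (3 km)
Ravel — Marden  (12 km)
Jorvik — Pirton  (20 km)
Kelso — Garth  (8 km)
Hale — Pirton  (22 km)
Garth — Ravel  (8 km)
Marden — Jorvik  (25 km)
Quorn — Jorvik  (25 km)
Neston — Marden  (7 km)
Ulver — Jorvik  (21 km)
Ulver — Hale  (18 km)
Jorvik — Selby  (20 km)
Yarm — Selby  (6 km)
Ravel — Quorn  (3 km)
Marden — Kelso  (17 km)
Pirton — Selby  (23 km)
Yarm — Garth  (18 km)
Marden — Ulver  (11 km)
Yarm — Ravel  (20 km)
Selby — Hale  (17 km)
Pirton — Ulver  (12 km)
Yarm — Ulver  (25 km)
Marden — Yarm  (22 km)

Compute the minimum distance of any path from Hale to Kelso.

38 km

Shortest distances from Hale:
Hale: 0
Selby: 17  (via Hale)
Ulver: 18  (via Hale)
Pirton: 22  (via Hale)
Yarm: 23  (via Selby)
Marden: 29  (via Ulver)
Neston: 31  (via Ulver)
Quorn: 32  (via Marden)
Ravel: 35  (via Quorn)
Garth: 35  (via Marden)
Jorvik: 36  (via Neston)
Kelso: 38  (via Jorvik)
Shortest route: Hale → Ulver → Neston → Jorvik → Kelso = 38 km.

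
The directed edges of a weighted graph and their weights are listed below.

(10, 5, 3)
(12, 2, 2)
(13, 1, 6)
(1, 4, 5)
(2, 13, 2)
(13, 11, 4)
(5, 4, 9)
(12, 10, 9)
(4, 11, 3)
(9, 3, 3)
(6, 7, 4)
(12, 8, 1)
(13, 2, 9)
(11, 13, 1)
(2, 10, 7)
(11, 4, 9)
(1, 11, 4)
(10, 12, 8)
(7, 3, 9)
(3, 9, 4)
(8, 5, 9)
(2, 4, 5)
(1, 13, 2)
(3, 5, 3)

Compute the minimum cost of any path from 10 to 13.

Running Dijkstra from 10:
10: 0
5: 3  (via 10)
12: 8  (via 10)
8: 9  (via 12)
2: 10  (via 12)
4: 12  (via 5)
13: 12  (via 2)
Shortest route: 10 → 12 → 2 → 13 = 12.

12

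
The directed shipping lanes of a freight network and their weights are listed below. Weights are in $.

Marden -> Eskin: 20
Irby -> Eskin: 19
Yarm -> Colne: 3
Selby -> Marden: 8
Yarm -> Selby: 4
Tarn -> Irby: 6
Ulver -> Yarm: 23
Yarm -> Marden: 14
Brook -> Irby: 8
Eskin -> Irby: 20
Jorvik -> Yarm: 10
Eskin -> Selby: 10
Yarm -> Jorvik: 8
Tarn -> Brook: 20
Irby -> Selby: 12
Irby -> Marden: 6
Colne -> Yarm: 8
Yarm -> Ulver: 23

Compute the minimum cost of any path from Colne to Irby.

Shortest distances from Colne:
Colne: 0
Yarm: 8  (via Colne)
Selby: 12  (via Yarm)
Jorvik: 16  (via Yarm)
Marden: 20  (via Selby)
Ulver: 31  (via Yarm)
Eskin: 40  (via Marden)
Irby: 60  (via Eskin)
Shortest route: Colne–Yarm–Selby–Marden–Eskin–Irby = $60.

$60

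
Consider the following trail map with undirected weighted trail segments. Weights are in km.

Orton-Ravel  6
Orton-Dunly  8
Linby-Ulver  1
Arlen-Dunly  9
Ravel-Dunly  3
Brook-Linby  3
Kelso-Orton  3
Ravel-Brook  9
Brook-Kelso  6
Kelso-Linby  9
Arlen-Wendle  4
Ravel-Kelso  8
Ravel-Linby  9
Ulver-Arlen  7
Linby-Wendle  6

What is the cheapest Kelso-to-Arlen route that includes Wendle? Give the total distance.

19 km

Best Kelso to Wendle: Kelso → Linby → Wendle costing 15
Best Wendle to Arlen: Wendle → Arlen costing 4
Total via Wendle: 15 + 4 = 19 km.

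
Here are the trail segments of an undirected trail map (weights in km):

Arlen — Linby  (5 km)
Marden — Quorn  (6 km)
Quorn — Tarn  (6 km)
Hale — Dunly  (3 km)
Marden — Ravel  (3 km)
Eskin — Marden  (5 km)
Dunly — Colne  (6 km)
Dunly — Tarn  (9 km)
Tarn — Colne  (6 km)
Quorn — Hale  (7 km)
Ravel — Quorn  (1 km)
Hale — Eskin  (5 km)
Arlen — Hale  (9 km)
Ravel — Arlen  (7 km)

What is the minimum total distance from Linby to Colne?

Settle nodes by increasing distance from Linby:
Linby: 0
Arlen: 5  (via Linby)
Ravel: 12  (via Arlen)
Quorn: 13  (via Ravel)
Hale: 14  (via Arlen)
Marden: 15  (via Ravel)
Dunly: 17  (via Hale)
Eskin: 19  (via Hale)
Tarn: 19  (via Quorn)
Colne: 23  (via Dunly)
Shortest route: Linby → Arlen → Hale → Dunly → Colne = 23 km.

23 km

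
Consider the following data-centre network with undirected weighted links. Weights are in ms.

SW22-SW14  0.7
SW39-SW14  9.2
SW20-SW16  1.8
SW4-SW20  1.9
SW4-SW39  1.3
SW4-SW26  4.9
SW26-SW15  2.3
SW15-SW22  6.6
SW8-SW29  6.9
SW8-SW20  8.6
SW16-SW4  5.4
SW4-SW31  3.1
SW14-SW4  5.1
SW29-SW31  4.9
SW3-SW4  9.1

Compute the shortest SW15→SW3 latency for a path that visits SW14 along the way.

Best SW15 to SW14: SW15–SW22–SW14 costing 7.3
Best SW14 to SW3: SW14–SW4–SW3 costing 14.2
Total via SW14: 7.3 + 14.2 = 21.5 ms.

21.5 ms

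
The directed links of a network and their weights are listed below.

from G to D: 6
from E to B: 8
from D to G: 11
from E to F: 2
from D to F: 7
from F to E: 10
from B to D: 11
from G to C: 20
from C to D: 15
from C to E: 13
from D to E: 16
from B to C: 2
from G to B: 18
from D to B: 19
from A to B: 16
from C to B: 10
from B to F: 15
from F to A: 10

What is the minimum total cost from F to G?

40

Enumerating some paths:
F - E - B - C - D - G: 10+8+2+15+11 = 46
F - E - B - D - G: 10+8+11+11 = 40
F - A - B - D - G: 10+16+11+11 = 48
F - A - B - C - D - G: 10+16+2+15+11 = 54
Cheapest is F - E - B - D - G at 40.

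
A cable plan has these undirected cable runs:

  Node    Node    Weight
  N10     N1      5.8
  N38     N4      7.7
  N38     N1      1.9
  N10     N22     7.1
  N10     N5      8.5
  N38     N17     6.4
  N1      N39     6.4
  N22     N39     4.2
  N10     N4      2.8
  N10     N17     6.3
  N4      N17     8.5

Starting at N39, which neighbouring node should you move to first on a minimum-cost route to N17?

Compare a few routes:
N39 - N1 - N38 - N17: 6.4+1.9+6.4 = 14.7
N39 - N22 - N10 - N17: 4.2+7.1+6.3 = 17.6
Cheapest is N39 - N1 - N38 - N17 at 14.7.
So from N39 the first move is to N1.

N1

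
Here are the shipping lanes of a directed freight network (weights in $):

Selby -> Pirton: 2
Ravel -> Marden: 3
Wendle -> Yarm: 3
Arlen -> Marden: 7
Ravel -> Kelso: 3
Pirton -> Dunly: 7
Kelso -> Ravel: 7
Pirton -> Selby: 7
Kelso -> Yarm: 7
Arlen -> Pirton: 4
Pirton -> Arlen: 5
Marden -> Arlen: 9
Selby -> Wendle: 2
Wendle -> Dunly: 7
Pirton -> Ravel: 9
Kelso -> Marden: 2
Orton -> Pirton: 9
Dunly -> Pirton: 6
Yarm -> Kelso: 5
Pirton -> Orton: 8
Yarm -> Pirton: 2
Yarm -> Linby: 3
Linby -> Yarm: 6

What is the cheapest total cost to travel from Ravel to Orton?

Running Dijkstra from Ravel:
Ravel: 0
Kelso: 3  (via Ravel)
Marden: 3  (via Ravel)
Yarm: 10  (via Kelso)
Arlen: 12  (via Marden)
Pirton: 12  (via Yarm)
Linby: 13  (via Yarm)
Dunly: 19  (via Pirton)
Selby: 19  (via Pirton)
Orton: 20  (via Pirton)
Shortest route: Ravel → Kelso → Yarm → Pirton → Orton = $20.

$20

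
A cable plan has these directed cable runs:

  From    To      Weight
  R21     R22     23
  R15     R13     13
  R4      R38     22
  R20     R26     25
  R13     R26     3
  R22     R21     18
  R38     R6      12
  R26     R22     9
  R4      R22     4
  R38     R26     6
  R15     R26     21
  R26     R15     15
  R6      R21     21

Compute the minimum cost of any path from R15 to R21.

Settle nodes by increasing distance from R15:
R15: 0
R13: 13  (via R15)
R26: 16  (via R13)
R22: 25  (via R26)
R21: 43  (via R22)
Shortest route: R15–R13–R26–R22–R21 = 43.

43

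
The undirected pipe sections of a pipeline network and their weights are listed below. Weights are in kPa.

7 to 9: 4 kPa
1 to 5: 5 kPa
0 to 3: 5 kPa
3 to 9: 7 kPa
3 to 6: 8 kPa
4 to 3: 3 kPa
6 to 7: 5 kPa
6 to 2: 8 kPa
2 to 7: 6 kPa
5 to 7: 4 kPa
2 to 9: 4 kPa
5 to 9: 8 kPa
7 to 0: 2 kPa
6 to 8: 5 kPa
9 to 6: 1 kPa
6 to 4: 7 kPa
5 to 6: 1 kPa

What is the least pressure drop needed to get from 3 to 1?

14 kPa

Shortest distances from 3:
3: 0
4: 3  (via 3)
0: 5  (via 3)
7: 7  (via 0)
9: 7  (via 3)
6: 8  (via 3)
5: 9  (via 6)
2: 11  (via 9)
8: 13  (via 6)
1: 14  (via 5)
Shortest route: 3 → 6 → 5 → 1 = 14 kPa.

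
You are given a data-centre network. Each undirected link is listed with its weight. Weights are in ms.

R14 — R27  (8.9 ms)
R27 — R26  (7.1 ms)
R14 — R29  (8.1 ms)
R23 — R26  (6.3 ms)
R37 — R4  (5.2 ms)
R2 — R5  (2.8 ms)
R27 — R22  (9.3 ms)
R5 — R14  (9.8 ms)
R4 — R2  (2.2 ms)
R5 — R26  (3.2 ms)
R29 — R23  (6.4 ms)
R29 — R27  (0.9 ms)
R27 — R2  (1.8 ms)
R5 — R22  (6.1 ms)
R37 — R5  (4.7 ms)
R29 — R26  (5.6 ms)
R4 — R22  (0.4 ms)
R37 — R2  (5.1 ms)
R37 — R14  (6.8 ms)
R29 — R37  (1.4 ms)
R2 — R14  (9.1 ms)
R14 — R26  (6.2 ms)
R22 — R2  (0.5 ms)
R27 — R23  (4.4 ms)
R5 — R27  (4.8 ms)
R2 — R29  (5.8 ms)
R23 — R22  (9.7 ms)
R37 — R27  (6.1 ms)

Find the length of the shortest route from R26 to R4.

6.9 ms

Candidate routes:
R26 → R5 → R2 → R22 → R4: 3.2+2.8+0.5+0.4 = 6.9
R26 → R5 → R2 → R4: 3.2+2.8+2.2 = 8.2
The minimum is 6.9 ms via R26 → R5 → R2 → R22 → R4.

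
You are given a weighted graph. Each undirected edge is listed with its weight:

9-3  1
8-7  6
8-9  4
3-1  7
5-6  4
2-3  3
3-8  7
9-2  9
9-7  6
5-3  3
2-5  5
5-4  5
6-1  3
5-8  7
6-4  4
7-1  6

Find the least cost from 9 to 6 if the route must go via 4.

Shortest 9→4: 9–3–5–4 = 9
Shortest 4→6: 4–6 = 4
Total via 4: 9 + 4 = 13.

13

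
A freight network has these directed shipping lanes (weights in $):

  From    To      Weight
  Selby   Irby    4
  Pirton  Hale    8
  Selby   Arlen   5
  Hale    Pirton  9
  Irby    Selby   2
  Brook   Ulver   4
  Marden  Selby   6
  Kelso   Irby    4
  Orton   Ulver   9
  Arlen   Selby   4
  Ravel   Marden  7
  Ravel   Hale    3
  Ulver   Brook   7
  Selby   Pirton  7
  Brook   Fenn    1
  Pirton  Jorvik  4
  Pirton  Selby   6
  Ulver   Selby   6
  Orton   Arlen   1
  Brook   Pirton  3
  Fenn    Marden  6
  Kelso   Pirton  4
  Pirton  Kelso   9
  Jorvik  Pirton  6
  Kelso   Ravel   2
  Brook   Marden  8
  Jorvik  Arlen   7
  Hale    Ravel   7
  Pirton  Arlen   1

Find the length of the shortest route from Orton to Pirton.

Enumerating some paths:
Orton → Ulver → Selby → Pirton: 9+6+7 = 22
Orton → Ulver → Brook → Pirton: 9+7+3 = 19
Orton → Arlen → Selby → Pirton: 1+4+7 = 12
Cheapest is Orton → Arlen → Selby → Pirton at $12.

$12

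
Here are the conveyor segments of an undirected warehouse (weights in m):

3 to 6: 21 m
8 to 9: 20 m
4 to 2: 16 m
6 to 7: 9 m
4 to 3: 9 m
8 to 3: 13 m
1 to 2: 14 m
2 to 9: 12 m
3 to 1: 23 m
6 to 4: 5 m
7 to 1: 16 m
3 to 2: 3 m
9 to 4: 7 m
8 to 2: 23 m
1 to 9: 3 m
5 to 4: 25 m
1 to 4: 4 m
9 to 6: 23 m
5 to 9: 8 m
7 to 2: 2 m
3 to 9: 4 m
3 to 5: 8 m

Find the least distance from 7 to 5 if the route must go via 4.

29 m

Shortest 7→4: 7–2–3–4 = 14
Shortest 4→5: 4–9–5 = 15
Total via 4: 14 + 15 = 29 m.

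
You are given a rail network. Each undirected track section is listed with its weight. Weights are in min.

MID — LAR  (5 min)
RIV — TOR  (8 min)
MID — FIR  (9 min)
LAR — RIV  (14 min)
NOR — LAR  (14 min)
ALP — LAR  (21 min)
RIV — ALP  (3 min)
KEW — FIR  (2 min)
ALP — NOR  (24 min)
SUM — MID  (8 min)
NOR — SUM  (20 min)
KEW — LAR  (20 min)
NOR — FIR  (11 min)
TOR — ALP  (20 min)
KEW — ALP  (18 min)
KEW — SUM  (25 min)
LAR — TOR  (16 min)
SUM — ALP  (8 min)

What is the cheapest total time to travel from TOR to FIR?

30 min

Compare a few routes:
TOR–RIV–ALP–KEW–FIR: 8+3+18+2 = 31
TOR–LAR–MID–FIR: 16+5+9 = 30
Cheapest is TOR–LAR–MID–FIR at 30 min.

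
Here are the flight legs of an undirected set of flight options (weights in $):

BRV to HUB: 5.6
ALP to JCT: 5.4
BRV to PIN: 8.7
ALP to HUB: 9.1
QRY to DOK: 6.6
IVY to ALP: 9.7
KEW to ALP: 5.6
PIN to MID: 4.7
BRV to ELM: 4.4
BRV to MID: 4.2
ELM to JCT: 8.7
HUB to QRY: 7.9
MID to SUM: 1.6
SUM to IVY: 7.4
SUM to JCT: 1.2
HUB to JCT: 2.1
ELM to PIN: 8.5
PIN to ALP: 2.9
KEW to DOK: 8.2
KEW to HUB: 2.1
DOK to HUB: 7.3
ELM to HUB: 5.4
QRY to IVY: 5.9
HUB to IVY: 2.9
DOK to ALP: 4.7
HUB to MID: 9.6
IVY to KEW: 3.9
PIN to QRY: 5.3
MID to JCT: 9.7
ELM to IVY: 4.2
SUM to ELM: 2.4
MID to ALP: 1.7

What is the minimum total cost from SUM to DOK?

Settle nodes by increasing distance from SUM:
SUM: 0
JCT: 1.2  (via SUM)
MID: 1.6  (via SUM)
ELM: 2.4  (via SUM)
HUB: 3.3  (via JCT)
ALP: 3.3  (via MID)
KEW: 5.4  (via HUB)
BRV: 5.8  (via MID)
IVY: 6.2  (via HUB)
PIN: 6.2  (via ALP)
DOK: 8  (via ALP)
Shortest route: SUM → MID → ALP → DOK = $8.

$8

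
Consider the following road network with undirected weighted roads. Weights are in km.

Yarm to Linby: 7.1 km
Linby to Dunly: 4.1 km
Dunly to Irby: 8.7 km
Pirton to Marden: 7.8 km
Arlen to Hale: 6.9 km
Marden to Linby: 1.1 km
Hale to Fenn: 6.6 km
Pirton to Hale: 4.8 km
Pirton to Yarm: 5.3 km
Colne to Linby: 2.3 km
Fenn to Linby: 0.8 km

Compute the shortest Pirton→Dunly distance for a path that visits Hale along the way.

16.3 km

Shortest Pirton→Hale: Pirton–Hale = 4.8
Best Hale to Dunly: Hale–Fenn–Linby–Dunly costing 11.5
Total via Hale: 4.8 + 11.5 = 16.3 km.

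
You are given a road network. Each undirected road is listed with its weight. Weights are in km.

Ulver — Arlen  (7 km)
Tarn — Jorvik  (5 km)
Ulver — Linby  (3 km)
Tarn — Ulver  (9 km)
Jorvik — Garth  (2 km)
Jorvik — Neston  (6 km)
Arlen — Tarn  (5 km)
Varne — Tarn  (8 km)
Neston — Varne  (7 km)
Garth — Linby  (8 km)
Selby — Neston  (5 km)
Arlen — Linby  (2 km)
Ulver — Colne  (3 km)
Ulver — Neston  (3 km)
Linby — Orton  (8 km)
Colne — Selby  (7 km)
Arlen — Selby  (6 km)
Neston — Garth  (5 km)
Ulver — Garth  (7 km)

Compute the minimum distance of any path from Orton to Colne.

Running Dijkstra from Orton:
Orton: 0
Linby: 8  (via Orton)
Arlen: 10  (via Linby)
Ulver: 11  (via Linby)
Neston: 14  (via Ulver)
Colne: 14  (via Ulver)
Shortest route: Orton–Linby–Ulver–Colne = 14 km.

14 km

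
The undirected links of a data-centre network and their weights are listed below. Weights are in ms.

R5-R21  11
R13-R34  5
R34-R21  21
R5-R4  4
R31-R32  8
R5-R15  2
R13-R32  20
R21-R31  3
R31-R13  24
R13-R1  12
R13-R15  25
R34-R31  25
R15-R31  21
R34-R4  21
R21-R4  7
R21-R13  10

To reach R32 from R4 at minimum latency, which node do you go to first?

Compare a few routes:
R4 → R21 → R31 → R32: 7+3+8 = 18
R4 → R21 → R13 → R32: 7+10+20 = 37
R4 → R5 → R21 → R31 → R32: 4+11+3+8 = 26
R4 → R5 → R15 → R31 → R32: 4+2+21+8 = 35
The minimum is 18 ms via R4 → R21 → R31 → R32.
So from R4 the first move is to R21.

R21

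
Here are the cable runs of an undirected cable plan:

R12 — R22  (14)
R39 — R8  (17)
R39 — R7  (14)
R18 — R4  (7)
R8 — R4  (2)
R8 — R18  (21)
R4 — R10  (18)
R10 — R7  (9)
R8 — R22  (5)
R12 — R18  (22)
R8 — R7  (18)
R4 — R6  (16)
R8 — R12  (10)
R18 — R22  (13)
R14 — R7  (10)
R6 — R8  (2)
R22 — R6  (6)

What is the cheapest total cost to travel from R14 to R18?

Candidate routes:
R14 → R7 → R8 → R22 → R18: 10+18+5+13 = 46
R14 → R7 → R10 → R4 → R18: 10+9+18+7 = 44
R14 → R7 → R8 → R4 → R18: 10+18+2+7 = 37
Cheapest is R14 → R7 → R8 → R4 → R18 at 37.

37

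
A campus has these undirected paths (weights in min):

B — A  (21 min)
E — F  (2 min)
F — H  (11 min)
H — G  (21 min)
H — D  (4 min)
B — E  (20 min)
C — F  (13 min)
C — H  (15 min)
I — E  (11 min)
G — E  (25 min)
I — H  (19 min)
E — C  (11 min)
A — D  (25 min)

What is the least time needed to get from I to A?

Candidate routes:
I → H → D → A: 19+4+25 = 48
I → E → F → H → D → A: 11+2+11+4+25 = 53
I → E → C → H → D → A: 11+11+15+4+25 = 66
I → E → B → A: 11+20+21 = 52
Cheapest is I → H → D → A at 48 min.

48 min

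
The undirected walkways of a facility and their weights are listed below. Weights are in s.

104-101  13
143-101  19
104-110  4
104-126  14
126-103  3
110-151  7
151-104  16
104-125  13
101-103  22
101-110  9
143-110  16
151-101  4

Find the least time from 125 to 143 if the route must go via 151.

47 s

Best 125 to 151: 125–104–110–151 costing 24
Shortest 151→143: 151–101–143 = 23
Total via 151: 24 + 23 = 47 s.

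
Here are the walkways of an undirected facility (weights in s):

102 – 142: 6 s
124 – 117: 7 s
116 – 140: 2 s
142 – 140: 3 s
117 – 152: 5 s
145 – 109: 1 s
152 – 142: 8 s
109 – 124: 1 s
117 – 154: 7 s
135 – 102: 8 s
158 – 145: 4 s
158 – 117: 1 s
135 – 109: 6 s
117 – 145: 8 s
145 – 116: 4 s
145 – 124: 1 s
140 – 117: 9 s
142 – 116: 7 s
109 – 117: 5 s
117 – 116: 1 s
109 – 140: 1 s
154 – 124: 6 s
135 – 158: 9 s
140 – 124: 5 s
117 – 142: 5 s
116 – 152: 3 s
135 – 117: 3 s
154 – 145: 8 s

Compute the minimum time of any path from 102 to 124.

11 s

Settle nodes by increasing distance from 102:
102: 0
142: 6  (via 102)
135: 8  (via 102)
140: 9  (via 142)
109: 10  (via 140)
117: 11  (via 142)
145: 11  (via 109)
116: 11  (via 140)
124: 11  (via 109)
Shortest route: 102–142–140–109–124 = 11 s.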